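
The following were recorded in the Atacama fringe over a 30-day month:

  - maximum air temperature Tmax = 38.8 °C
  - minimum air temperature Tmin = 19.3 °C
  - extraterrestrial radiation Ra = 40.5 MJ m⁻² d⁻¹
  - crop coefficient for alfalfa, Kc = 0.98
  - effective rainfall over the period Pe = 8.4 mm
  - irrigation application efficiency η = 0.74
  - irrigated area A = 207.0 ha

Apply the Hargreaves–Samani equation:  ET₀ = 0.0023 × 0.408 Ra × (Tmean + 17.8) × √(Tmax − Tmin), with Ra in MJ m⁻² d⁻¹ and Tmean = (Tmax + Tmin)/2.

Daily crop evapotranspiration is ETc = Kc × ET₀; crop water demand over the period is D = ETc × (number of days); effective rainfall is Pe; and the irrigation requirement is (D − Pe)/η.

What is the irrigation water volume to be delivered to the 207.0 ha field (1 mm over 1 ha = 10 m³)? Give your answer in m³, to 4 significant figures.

Tmean = (38.8 + 19.3)/2 = 29.05 °C
0.408 Ra = 0.408 × 40.5 = 16.5240 mm/d equivalent
ET₀ = 0.0023 × 16.5240 × (29.05 + 17.8) × √19.5 = 0.0023 × 16.5240 × 46.85 × 4.4159 = 7.8627 mm/d
ETc = Kc × ET₀ = 0.98 × 7.8627 = 7.7054 mm/d
Crop demand D = ETc × 30 d = 7.7054 × 30 = 231.162 mm
D − Pe = 231.162 − 8.4 = 222.762 mm
Gross irrigation = 222.762 / 0.74 = 301.030 mm
Volume = 301.030 mm × 207.0 ha × 10 = 623132.1 m³

623100 m³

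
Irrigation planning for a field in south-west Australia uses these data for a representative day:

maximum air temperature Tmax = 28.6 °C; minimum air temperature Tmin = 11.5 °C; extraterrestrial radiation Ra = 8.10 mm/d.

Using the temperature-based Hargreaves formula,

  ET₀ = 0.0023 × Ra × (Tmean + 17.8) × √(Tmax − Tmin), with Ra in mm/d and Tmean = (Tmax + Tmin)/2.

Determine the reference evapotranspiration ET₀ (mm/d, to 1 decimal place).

Tmean = (28.6 + 11.5)/2 = 20.05 °C
ET₀ = 0.0023 × 8.10 × (20.05 + 17.8) × √17.1 = 0.0023 × 8.10 × 37.85 × 4.1352 = 2.9159 mm/d

2.9 mm/d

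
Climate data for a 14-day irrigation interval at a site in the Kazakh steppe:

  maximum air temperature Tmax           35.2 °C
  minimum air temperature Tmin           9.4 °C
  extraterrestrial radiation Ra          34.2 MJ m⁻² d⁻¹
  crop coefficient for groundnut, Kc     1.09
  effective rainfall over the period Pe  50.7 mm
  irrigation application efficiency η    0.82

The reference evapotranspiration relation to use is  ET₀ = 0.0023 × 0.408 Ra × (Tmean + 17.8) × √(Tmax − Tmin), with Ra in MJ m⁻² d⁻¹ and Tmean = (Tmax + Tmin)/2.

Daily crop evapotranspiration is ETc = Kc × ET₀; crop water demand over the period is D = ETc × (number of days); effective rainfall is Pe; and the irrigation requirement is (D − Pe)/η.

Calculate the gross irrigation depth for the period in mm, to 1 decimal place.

59.8 mm

Tmean = (35.2 + 9.4)/2 = 22.30 °C
0.408 Ra = 0.408 × 34.2 = 13.9536 mm/d equivalent
ET₀ = 0.0023 × 13.9536 × (22.30 + 17.8) × √25.8 = 0.0023 × 13.9536 × 40.10 × 5.0794 = 6.5369 mm/d
ETc = Kc × ET₀ = 1.09 × 6.5369 = 7.1252 mm/d
Crop demand D = ETc × 14 d = 7.1252 × 14 = 99.753 mm
D − Pe = 99.753 − 50.7 = 49.053 mm
Gross irrigation = 49.053 / 0.82 = 59.821 mm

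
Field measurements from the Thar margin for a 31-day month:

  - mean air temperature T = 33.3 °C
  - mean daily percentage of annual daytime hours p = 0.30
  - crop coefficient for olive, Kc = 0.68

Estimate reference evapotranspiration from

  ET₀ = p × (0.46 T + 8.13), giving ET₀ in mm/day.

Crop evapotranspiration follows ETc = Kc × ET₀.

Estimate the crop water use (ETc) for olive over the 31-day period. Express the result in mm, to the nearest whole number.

148 mm

ET₀ = 0.30 × (0.46 × 33.3 + 8.13) = 0.30 × 23.448 = 7.0344 mm/d
ETc = Kc × ET₀ = 0.68 × 7.0344 = 4.7834 mm/d
Over 31 days: 4.7834 × 31 = 148.285 mm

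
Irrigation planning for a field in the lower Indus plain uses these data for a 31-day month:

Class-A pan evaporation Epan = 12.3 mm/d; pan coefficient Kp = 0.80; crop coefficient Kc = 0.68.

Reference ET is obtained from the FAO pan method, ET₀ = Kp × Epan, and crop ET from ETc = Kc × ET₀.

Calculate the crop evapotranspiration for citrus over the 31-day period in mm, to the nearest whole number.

207 mm

ET₀ = 0.80 × 12.3 = 9.8400 mm/d
ETc = Kc × ET₀ = 0.68 × 9.8400 = 6.6912 mm/d
Over 31 days: 6.6912 × 31 = 207.427 mm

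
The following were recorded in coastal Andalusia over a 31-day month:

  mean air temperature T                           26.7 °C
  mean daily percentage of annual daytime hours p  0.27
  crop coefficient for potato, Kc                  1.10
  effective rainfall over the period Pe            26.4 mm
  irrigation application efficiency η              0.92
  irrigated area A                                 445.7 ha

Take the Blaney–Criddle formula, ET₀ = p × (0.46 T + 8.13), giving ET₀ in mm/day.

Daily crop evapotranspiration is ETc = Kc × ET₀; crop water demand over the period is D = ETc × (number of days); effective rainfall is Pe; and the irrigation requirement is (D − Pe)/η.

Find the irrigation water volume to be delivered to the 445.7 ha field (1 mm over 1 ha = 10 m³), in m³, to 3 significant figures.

783000 m³

ET₀ = 0.27 × (0.46 × 26.7 + 8.13) = 0.27 × 20.412 = 5.5112 mm/d
ETc = Kc × ET₀ = 1.10 × 5.5112 = 6.0623 mm/d
Crop demand D = ETc × 31 d = 6.0623 × 31 = 187.931 mm
D − Pe = 187.931 − 26.4 = 161.531 mm
Gross irrigation = 161.531 / 0.92 = 175.577 mm
Volume = 175.577 mm × 445.7 ha × 10 = 782546.7 m³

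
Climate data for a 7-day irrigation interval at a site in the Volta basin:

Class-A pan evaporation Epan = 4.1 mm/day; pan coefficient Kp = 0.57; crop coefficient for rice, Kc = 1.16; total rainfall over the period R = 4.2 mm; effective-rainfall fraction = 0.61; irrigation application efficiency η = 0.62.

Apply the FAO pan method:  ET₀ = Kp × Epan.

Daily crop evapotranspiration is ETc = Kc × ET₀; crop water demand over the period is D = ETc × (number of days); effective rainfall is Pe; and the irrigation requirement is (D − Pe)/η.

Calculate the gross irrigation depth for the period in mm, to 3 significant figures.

ET₀ = 0.57 × 4.1 = 2.3370 mm/d
ETc = Kc × ET₀ = 1.16 × 2.3370 = 2.7109 mm/d
Crop demand D = ETc × 7 d = 2.7109 × 7 = 18.976 mm
Pe = 0.61 × 4.2 = 2.562 mm
D − Pe = 18.976 − 2.562 = 16.414 mm
Gross irrigation = 16.414 / 0.62 = 26.474 mm

26.5 mm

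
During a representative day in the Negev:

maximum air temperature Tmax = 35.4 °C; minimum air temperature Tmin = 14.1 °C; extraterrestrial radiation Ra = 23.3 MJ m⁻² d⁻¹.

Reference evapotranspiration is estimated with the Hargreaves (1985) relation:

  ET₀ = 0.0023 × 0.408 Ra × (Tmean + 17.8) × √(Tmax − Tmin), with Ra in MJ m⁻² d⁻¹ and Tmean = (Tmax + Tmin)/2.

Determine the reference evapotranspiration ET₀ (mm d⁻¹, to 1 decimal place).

Tmean = (35.4 + 14.1)/2 = 24.75 °C
0.408 Ra = 0.408 × 23.3 = 9.5064 mm/d equivalent
ET₀ = 0.0023 × 9.5064 × (24.75 + 17.8) × √21.3 = 0.0023 × 9.5064 × 42.55 × 4.6152 = 4.2937 mm/d

4.3 mm d⁻¹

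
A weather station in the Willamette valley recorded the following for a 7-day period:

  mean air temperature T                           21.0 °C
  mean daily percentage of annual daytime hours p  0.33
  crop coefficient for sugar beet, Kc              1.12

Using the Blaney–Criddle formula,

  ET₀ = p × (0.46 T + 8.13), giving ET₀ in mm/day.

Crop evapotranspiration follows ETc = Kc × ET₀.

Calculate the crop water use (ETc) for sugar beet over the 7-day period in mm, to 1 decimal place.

ET₀ = 0.33 × (0.46 × 21.0 + 8.13) = 0.33 × 17.790 = 5.8707 mm/d
ETc = Kc × ET₀ = 1.12 × 5.8707 = 6.5752 mm/d
Over 7 days: 6.5752 × 7 = 46.026 mm

46.0 mm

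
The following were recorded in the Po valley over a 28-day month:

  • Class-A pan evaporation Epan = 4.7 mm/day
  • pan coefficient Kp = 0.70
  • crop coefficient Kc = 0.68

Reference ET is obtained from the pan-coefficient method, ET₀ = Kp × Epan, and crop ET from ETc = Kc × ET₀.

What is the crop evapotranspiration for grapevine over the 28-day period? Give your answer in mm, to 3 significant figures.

ET₀ = 0.70 × 4.7 = 3.2900 mm/d
ETc = Kc × ET₀ = 0.68 × 3.2900 = 2.2372 mm/d
Over 28 days: 2.2372 × 28 = 62.642 mm

62.6 mm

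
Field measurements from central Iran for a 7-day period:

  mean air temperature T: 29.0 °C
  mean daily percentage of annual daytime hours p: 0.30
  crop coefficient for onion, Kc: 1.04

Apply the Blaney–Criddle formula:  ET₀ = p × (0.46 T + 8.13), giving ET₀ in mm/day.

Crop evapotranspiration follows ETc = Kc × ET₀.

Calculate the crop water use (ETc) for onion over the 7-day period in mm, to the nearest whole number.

47 mm

ET₀ = 0.30 × (0.46 × 29.0 + 8.13) = 0.30 × 21.470 = 6.4410 mm/d
ETc = Kc × ET₀ = 1.04 × 6.4410 = 6.6986 mm/d
Over 7 days: 6.6986 × 7 = 46.890 mm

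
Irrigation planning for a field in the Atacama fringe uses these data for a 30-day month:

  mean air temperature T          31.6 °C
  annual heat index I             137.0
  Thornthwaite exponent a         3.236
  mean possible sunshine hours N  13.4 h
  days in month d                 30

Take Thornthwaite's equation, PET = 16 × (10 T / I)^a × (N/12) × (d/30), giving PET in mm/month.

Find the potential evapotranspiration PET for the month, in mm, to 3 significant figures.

267 mm

10T/I = 10 × 31.6 / 137.0 = 2.3066
(10T/I)^a = 2.3066^3.236 = 14.9478
Uncorrected PET = 16 × 14.9478 = 239.165 mm
Correction = (N/12)(d/30) = (13.4/12)(30/30) = 1.1167
PET = 239.165 × 1.1167 = 267.076 mm/month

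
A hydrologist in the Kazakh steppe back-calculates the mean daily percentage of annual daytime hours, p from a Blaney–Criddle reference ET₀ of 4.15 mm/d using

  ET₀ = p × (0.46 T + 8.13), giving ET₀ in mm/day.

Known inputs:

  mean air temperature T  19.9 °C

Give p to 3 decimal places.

p = ET₀ / (0.46 T + 8.13) = 4.15 / (0.46 × 19.9 + 8.13) = 4.15 / 17.284 = 0.2401

0.240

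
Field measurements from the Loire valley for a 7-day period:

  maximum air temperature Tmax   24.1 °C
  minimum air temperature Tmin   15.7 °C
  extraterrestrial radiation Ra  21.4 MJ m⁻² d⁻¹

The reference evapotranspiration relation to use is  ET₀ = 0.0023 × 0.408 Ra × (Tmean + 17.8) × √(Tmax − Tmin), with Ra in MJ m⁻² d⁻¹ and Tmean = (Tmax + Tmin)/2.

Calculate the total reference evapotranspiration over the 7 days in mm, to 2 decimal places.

Tmean = (24.1 + 15.7)/2 = 19.90 °C
0.408 Ra = 0.408 × 21.4 = 8.7312 mm/d equivalent
ET₀ = 0.0023 × 8.7312 × (19.90 + 17.8) × √8.4 = 0.0023 × 8.7312 × 37.70 × 2.8983 = 2.1943 mm/d
Over 7 days: 2.1943 × 7 = 15.360 mm

15.36 mm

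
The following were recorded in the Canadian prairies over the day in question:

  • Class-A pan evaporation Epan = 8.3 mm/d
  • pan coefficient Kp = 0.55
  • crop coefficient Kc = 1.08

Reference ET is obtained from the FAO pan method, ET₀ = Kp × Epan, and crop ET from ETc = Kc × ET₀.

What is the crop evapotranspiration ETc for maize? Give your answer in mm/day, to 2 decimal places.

4.93 mm/day

ET₀ = 0.55 × 8.3 = 4.5650 mm/d
ETc = Kc × ET₀ = 1.08 × 4.5650 = 4.9302 mm/d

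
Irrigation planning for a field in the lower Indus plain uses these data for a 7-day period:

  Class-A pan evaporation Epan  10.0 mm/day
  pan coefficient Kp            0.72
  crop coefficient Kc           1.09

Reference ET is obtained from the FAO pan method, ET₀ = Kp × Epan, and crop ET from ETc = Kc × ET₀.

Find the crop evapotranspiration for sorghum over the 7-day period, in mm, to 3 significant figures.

54.9 mm

ET₀ = 0.72 × 10.0 = 7.2000 mm/d
ETc = Kc × ET₀ = 1.09 × 7.2000 = 7.8480 mm/d
Over 7 days: 7.8480 × 7 = 54.936 mm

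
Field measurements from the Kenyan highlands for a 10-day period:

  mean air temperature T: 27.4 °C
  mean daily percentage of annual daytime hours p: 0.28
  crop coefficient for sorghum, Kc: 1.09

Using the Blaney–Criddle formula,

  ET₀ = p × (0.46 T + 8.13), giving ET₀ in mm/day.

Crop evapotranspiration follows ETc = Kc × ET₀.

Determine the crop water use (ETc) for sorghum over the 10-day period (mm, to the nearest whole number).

63 mm

ET₀ = 0.28 × (0.46 × 27.4 + 8.13) = 0.28 × 20.734 = 5.8055 mm/d
ETc = Kc × ET₀ = 1.09 × 5.8055 = 6.3280 mm/d
Over 10 days: 6.3280 × 10 = 63.280 mm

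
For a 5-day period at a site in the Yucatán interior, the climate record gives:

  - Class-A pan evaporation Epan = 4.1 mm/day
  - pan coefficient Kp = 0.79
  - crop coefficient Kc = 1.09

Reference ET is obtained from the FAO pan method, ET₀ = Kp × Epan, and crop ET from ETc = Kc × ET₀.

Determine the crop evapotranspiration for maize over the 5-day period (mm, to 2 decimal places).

17.65 mm

ET₀ = 0.79 × 4.1 = 3.2390 mm/d
ETc = Kc × ET₀ = 1.09 × 3.2390 = 3.5305 mm/d
Over 5 days: 3.5305 × 5 = 17.653 mm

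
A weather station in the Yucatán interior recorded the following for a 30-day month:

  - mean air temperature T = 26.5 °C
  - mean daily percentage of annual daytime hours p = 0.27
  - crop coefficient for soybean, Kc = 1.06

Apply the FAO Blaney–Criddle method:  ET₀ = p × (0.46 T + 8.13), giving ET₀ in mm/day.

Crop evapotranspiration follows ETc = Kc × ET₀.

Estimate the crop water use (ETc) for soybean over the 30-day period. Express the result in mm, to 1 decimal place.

ET₀ = 0.27 × (0.46 × 26.5 + 8.13) = 0.27 × 20.320 = 5.4864 mm/d
ETc = Kc × ET₀ = 1.06 × 5.4864 = 5.8156 mm/d
Over 30 days: 5.8156 × 30 = 174.468 mm

174.5 mm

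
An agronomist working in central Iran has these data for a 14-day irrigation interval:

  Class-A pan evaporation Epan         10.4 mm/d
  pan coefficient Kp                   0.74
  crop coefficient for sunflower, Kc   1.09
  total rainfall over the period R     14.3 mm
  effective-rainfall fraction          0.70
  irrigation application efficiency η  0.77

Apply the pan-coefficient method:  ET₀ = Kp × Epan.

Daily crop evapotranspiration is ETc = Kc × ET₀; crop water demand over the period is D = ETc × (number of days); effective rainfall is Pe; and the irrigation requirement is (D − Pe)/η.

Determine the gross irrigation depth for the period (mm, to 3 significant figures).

140 mm

ET₀ = 0.74 × 10.4 = 7.6960 mm/d
ETc = Kc × ET₀ = 1.09 × 7.6960 = 8.3886 mm/d
Crop demand D = ETc × 14 d = 8.3886 × 14 = 117.440 mm
Pe = 0.70 × 14.3 = 10.010 mm
D − Pe = 117.440 − 10.010 = 107.430 mm
Gross irrigation = 107.430 / 0.77 = 139.519 mm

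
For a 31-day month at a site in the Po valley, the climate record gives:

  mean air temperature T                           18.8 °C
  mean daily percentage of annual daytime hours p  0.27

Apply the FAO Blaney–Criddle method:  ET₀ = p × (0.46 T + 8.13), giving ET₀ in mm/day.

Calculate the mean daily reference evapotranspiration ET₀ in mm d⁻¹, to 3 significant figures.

ET₀ = 0.27 × (0.46 × 18.8 + 8.13) = 0.27 × 16.778 = 4.5301 mm/d

4.53 mm d⁻¹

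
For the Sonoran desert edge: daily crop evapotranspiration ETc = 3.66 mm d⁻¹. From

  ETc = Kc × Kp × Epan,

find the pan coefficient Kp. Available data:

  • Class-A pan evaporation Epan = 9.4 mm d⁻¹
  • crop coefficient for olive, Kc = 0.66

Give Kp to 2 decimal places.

0.59

ETc = Kc × Kp × Epan  ⇒  Kp = ETc / (Kc × Epan)
Kp = 3.66 / (0.66 × 9.4) = 3.66 / 6.204 = 0.5899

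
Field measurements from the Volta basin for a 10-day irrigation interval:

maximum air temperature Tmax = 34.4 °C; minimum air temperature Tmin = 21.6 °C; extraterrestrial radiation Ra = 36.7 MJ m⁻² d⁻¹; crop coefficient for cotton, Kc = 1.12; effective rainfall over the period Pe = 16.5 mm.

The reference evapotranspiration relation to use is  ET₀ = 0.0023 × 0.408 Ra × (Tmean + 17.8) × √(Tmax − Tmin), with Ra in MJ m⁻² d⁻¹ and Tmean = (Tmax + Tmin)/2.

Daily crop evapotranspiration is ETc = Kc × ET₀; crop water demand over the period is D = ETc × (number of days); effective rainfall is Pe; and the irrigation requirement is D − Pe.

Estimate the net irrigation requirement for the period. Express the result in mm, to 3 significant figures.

Tmean = (34.4 + 21.6)/2 = 28.00 °C
0.408 Ra = 0.408 × 36.7 = 14.9736 mm/d equivalent
ET₀ = 0.0023 × 14.9736 × (28.00 + 17.8) × √12.8 = 0.0023 × 14.9736 × 45.80 × 3.5777 = 5.6432 mm/d
ETc = Kc × ET₀ = 1.12 × 5.6432 = 6.3204 mm/d
Crop demand D = ETc × 10 d = 6.3204 × 10 = 63.204 mm
D − Pe = 63.204 − 16.5 = 46.704 mm

46.7 mm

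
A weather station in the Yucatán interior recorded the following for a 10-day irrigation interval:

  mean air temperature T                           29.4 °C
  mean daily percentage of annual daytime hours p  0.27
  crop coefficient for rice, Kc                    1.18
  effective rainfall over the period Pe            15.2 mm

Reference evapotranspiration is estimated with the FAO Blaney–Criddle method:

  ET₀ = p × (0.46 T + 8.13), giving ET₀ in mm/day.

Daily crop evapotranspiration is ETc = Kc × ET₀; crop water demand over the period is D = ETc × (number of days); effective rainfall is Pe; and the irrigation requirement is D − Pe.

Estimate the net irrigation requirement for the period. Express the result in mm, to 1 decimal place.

ET₀ = 0.27 × (0.46 × 29.4 + 8.13) = 0.27 × 21.654 = 5.8466 mm/d
ETc = Kc × ET₀ = 1.18 × 5.8466 = 6.8990 mm/d
Crop demand D = ETc × 10 d = 6.8990 × 10 = 68.990 mm
D − Pe = 68.990 − 15.2 = 53.790 mm

53.8 mm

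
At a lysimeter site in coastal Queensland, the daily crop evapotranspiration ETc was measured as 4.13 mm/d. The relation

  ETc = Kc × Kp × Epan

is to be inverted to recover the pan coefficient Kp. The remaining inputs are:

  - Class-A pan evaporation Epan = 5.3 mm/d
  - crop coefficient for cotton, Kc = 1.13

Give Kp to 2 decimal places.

ETc = Kc × Kp × Epan  ⇒  Kp = ETc / (Kc × Epan)
Kp = 4.13 / (1.13 × 5.3) = 4.13 / 5.989 = 0.6896

0.69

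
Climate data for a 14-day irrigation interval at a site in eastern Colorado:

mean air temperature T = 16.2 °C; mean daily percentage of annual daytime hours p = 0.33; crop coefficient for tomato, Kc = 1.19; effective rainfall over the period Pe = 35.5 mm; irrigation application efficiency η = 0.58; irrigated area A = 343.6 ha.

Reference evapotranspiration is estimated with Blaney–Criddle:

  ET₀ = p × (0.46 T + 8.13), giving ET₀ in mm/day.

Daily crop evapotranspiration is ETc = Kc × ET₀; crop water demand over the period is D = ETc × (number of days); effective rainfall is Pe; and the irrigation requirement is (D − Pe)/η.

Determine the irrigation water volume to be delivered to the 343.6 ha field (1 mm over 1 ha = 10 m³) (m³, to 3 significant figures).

ET₀ = 0.33 × (0.46 × 16.2 + 8.13) = 0.33 × 15.582 = 5.1421 mm/d
ETc = Kc × ET₀ = 1.19 × 5.1421 = 6.1191 mm/d
Crop demand D = ETc × 14 d = 6.1191 × 14 = 85.667 mm
D − Pe = 85.667 − 35.5 = 50.167 mm
Gross irrigation = 50.167 / 0.58 = 86.495 mm
Volume = 86.495 mm × 343.6 ha × 10 = 297196.8 m³

297000 m³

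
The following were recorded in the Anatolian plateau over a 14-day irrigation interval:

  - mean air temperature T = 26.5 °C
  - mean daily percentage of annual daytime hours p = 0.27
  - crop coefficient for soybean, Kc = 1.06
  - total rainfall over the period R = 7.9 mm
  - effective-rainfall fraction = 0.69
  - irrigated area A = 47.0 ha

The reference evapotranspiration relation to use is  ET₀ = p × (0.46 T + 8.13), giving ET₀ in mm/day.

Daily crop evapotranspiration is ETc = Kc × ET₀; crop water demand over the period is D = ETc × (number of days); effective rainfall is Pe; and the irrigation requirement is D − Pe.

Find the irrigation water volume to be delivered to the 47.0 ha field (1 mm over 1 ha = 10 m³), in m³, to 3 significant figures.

35700 m³

ET₀ = 0.27 × (0.46 × 26.5 + 8.13) = 0.27 × 20.320 = 5.4864 mm/d
ETc = Kc × ET₀ = 1.06 × 5.4864 = 5.8156 mm/d
Crop demand D = ETc × 14 d = 5.8156 × 14 = 81.418 mm
Pe = 0.69 × 7.9 = 5.451 mm
D − Pe = 81.418 − 5.451 = 75.967 mm
Volume = 75.967 mm × 47.0 ha × 10 = 35704.5 m³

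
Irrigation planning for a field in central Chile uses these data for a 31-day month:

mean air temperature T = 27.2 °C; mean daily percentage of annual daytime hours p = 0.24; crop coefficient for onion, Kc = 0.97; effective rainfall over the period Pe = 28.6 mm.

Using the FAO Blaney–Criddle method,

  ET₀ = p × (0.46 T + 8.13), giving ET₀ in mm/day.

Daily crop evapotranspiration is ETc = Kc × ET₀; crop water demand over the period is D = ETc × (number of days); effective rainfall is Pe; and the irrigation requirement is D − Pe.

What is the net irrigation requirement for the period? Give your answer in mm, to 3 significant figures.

ET₀ = 0.24 × (0.46 × 27.2 + 8.13) = 0.24 × 20.642 = 4.9541 mm/d
ETc = Kc × ET₀ = 0.97 × 4.9541 = 4.8055 mm/d
Crop demand D = ETc × 31 d = 4.8055 × 31 = 148.971 mm
D − Pe = 148.971 − 28.6 = 120.371 mm

120 mm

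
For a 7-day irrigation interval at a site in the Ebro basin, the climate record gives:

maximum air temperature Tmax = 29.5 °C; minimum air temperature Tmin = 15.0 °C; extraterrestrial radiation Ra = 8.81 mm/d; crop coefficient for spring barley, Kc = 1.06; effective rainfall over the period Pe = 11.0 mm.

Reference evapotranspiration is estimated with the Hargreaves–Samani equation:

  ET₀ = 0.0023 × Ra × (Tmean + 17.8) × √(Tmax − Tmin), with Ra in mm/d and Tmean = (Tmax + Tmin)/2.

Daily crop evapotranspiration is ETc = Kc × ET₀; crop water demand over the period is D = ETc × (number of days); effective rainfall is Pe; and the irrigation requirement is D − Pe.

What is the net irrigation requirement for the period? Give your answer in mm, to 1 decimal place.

11.9 mm

Tmean = (29.5 + 15.0)/2 = 22.25 °C
ET₀ = 0.0023 × 8.81 × (22.25 + 17.8) × √14.5 = 0.0023 × 8.81 × 40.05 × 3.8079 = 3.0902 mm/d
ETc = Kc × ET₀ = 1.06 × 3.0902 = 3.2756 mm/d
Crop demand D = ETc × 7 d = 3.2756 × 7 = 22.929 mm
D − Pe = 22.929 − 11.0 = 11.929 mm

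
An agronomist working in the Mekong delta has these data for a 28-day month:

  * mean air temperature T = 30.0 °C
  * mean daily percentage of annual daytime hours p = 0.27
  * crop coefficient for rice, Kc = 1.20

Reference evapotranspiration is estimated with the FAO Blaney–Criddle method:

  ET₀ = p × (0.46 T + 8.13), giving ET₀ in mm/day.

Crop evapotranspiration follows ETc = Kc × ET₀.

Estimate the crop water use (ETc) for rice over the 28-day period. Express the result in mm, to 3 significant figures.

ET₀ = 0.27 × (0.46 × 30.0 + 8.13) = 0.27 × 21.930 = 5.9211 mm/d
ETc = Kc × ET₀ = 1.20 × 5.9211 = 7.1053 mm/d
Over 28 days: 7.1053 × 28 = 198.948 mm

199 mm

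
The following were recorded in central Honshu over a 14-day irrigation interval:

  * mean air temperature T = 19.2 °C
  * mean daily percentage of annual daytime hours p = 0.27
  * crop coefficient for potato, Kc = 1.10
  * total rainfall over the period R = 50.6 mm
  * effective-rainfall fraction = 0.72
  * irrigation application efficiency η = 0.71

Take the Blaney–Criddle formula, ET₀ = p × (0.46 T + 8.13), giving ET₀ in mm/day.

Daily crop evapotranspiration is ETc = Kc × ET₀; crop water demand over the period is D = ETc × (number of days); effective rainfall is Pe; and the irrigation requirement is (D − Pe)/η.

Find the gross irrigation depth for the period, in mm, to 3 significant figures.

ET₀ = 0.27 × (0.46 × 19.2 + 8.13) = 0.27 × 16.962 = 4.5797 mm/d
ETc = Kc × ET₀ = 1.10 × 4.5797 = 5.0377 mm/d
Crop demand D = ETc × 14 d = 5.0377 × 14 = 70.528 mm
Pe = 0.72 × 50.6 = 36.432 mm
D − Pe = 70.528 − 36.432 = 34.096 mm
Gross irrigation = 34.096 / 0.71 = 48.023 mm

48.0 mm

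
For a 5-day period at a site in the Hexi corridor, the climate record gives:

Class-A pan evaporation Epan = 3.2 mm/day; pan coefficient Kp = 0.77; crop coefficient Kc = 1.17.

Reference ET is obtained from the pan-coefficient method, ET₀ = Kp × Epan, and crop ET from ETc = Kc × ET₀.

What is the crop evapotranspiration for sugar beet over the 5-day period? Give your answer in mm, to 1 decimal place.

14.4 mm

ET₀ = 0.77 × 3.2 = 2.4640 mm/d
ETc = Kc × ET₀ = 1.17 × 2.4640 = 2.8829 mm/d
Over 5 days: 2.8829 × 5 = 14.415 mm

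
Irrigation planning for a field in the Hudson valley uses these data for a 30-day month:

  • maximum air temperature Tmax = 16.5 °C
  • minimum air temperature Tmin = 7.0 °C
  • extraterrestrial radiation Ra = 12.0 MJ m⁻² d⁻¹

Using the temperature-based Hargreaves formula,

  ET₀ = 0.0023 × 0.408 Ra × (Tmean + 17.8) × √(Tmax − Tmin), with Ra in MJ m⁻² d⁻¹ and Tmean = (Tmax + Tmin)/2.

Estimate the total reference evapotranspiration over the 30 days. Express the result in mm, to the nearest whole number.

31 mm

Tmean = (16.5 + 7.0)/2 = 11.75 °C
0.408 Ra = 0.408 × 12.0 = 4.8960 mm/d equivalent
ET₀ = 0.0023 × 4.8960 × (11.75 + 17.8) × √9.5 = 0.0023 × 4.8960 × 29.55 × 3.0822 = 1.0256 mm/d
Over 30 days: 1.0256 × 30 = 30.768 mm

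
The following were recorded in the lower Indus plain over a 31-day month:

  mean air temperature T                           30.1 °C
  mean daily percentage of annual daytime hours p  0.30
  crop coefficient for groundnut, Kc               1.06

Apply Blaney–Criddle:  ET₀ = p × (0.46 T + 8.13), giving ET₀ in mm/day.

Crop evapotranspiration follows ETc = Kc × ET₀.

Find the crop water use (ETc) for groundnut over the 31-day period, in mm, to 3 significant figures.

ET₀ = 0.30 × (0.46 × 30.1 + 8.13) = 0.30 × 21.976 = 6.5928 mm/d
ETc = Kc × ET₀ = 1.06 × 6.5928 = 6.9884 mm/d
Over 31 days: 6.9884 × 31 = 216.640 mm

217 mm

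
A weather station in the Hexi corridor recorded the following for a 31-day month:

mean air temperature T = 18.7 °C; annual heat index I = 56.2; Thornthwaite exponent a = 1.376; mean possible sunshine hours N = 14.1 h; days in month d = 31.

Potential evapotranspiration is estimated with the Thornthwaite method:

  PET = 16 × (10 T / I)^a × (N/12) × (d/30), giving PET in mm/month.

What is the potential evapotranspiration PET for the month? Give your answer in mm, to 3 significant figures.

102 mm

10T/I = 10 × 18.7 / 56.2 = 3.3274
(10T/I)^a = 3.3274^1.376 = 5.2290
Uncorrected PET = 16 × 5.2290 = 83.664 mm
Correction = (N/12)(d/30) = (14.1/12)(31/30) = 1.2142
PET = 83.664 × 1.2142 = 101.585 mm/month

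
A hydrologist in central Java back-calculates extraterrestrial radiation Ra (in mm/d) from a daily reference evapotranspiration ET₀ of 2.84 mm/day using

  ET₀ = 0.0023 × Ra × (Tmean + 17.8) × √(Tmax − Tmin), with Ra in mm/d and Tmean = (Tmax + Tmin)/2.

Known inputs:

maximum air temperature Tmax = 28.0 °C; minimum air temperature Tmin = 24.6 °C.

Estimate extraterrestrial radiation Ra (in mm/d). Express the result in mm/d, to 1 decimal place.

Tmean = 26.30 °C; √ΔT = 1.8439
Ra = ET₀ / [0.0023 × (Tmean+17.8) × √ΔT] = 2.84 / (0.0023 × 44.10 × 1.8439) = 15.185 mm/d

15.2 mm/d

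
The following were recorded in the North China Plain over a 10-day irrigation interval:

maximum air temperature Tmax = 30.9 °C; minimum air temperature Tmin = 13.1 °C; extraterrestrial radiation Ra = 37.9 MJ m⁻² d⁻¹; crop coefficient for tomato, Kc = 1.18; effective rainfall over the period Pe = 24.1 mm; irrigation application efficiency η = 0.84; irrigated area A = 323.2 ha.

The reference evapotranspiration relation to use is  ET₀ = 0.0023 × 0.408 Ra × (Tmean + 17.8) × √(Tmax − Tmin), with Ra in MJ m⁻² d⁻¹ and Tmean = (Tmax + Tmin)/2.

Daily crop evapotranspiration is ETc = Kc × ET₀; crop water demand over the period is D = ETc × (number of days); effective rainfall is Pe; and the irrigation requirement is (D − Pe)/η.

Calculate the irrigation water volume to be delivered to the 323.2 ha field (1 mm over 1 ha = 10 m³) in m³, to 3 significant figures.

Tmean = (30.9 + 13.1)/2 = 22.00 °C
0.408 Ra = 0.408 × 37.9 = 15.4632 mm/d equivalent
ET₀ = 0.0023 × 15.4632 × (22.00 + 17.8) × √17.8 = 0.0023 × 15.4632 × 39.80 × 4.2190 = 5.9720 mm/d
ETc = Kc × ET₀ = 1.18 × 5.9720 = 7.0470 mm/d
Crop demand D = ETc × 10 d = 7.0470 × 10 = 70.470 mm
D − Pe = 70.470 − 24.1 = 46.370 mm
Gross irrigation = 46.370 / 0.84 = 55.202 mm
Volume = 55.202 mm × 323.2 ha × 10 = 178412.9 m³

178000 m³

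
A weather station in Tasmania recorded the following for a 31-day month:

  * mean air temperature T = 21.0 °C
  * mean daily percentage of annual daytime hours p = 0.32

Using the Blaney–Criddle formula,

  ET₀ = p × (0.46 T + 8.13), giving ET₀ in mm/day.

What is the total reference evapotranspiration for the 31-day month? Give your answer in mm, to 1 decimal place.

176.5 mm

ET₀ = 0.32 × (0.46 × 21.0 + 8.13) = 0.32 × 17.790 = 5.6928 mm/d
Monthly total = 5.6928 × 31 = 176.477 mm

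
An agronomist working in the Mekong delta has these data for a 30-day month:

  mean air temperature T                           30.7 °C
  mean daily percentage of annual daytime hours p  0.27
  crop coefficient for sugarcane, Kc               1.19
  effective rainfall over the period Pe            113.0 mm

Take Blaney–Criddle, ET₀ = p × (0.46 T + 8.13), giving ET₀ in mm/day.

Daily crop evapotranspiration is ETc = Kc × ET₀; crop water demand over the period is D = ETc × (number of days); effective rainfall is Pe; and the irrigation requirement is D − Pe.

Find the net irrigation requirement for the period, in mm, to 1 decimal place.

101.5 mm

ET₀ = 0.27 × (0.46 × 30.7 + 8.13) = 0.27 × 22.252 = 6.0080 mm/d
ETc = Kc × ET₀ = 1.19 × 6.0080 = 7.1495 mm/d
Crop demand D = ETc × 30 d = 7.1495 × 30 = 214.485 mm
D − Pe = 214.485 − 113.0 = 101.485 mm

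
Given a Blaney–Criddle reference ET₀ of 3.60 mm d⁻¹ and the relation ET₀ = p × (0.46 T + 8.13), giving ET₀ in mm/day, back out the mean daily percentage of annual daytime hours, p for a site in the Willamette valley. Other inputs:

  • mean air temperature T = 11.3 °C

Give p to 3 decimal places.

p = ET₀ / (0.46 T + 8.13) = 3.60 / (0.46 × 11.3 + 8.13) = 3.60 / 13.328 = 0.2701

0.270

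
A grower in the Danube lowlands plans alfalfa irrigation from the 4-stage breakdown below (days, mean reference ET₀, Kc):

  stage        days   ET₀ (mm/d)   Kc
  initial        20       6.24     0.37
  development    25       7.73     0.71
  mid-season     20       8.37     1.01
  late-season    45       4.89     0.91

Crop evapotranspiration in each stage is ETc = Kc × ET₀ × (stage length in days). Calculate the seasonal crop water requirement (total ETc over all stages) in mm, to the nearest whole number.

553 mm

initial: 0.37 × 6.24 × 20 = 46.18 mm
development: 0.71 × 7.73 × 25 = 137.21 mm
mid-season: 1.01 × 8.37 × 20 = 169.07 mm
late-season: 0.91 × 4.89 × 45 = 200.25 mm
Seasonal total = 552.71 mm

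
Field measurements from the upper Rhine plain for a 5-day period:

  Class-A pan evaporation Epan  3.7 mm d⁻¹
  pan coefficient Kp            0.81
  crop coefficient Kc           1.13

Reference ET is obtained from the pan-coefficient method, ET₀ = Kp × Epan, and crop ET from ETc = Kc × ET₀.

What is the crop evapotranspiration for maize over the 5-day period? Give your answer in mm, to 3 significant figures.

16.9 mm

ET₀ = 0.81 × 3.7 = 2.9970 mm/d
ETc = Kc × ET₀ = 1.13 × 2.9970 = 3.3866 mm/d
Over 5 days: 3.3866 × 5 = 16.933 mm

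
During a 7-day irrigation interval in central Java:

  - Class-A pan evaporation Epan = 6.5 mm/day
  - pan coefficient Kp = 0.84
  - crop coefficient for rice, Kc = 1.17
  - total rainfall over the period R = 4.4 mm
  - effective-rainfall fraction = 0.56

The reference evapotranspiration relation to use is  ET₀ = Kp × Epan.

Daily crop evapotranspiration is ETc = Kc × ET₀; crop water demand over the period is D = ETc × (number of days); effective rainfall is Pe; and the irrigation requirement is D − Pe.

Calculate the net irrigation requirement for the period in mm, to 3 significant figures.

42.3 mm

ET₀ = 0.84 × 6.5 = 5.4600 mm/d
ETc = Kc × ET₀ = 1.17 × 5.4600 = 6.3882 mm/d
Crop demand D = ETc × 7 d = 6.3882 × 7 = 44.717 mm
Pe = 0.56 × 4.4 = 2.464 mm
D − Pe = 44.717 − 2.464 = 42.253 mm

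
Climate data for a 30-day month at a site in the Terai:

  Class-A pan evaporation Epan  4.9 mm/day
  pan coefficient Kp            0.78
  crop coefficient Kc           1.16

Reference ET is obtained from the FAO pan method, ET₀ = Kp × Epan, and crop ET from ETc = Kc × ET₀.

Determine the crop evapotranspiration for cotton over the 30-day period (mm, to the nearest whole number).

ET₀ = 0.78 × 4.9 = 3.8220 mm/d
ETc = Kc × ET₀ = 1.16 × 3.8220 = 4.4335 mm/d
Over 30 days: 4.4335 × 30 = 133.005 mm

133 mm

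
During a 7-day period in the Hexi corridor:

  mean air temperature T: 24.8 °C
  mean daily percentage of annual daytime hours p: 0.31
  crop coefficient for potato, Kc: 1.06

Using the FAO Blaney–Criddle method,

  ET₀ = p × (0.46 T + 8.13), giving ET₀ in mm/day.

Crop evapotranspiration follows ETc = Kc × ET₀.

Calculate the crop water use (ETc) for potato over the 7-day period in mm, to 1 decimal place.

ET₀ = 0.31 × (0.46 × 24.8 + 8.13) = 0.31 × 19.538 = 6.0568 mm/d
ETc = Kc × ET₀ = 1.06 × 6.0568 = 6.4202 mm/d
Over 7 days: 6.4202 × 7 = 44.941 mm

44.9 mm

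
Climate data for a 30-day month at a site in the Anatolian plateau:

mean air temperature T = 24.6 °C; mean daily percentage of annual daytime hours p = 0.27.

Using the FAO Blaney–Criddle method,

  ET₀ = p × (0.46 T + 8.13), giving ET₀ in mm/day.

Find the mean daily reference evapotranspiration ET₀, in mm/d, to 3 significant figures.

ET₀ = 0.27 × (0.46 × 24.6 + 8.13) = 0.27 × 19.446 = 5.2504 mm/d

5.25 mm/d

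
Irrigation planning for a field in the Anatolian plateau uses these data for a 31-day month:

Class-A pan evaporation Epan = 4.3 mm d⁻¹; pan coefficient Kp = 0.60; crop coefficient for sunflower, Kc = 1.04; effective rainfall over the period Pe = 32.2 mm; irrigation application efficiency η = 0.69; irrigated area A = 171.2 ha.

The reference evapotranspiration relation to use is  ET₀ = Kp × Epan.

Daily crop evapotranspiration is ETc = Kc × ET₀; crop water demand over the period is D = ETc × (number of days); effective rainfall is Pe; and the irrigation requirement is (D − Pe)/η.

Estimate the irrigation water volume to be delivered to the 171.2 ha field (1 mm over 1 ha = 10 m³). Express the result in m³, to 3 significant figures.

126000 m³

ET₀ = 0.60 × 4.3 = 2.5800 mm/d
ETc = Kc × ET₀ = 1.04 × 2.5800 = 2.6832 mm/d
Crop demand D = ETc × 31 d = 2.6832 × 31 = 83.179 mm
D − Pe = 83.179 − 32.2 = 50.979 mm
Gross irrigation = 50.979 / 0.69 = 73.883 mm
Volume = 73.883 mm × 171.2 ha × 10 = 126487.7 m³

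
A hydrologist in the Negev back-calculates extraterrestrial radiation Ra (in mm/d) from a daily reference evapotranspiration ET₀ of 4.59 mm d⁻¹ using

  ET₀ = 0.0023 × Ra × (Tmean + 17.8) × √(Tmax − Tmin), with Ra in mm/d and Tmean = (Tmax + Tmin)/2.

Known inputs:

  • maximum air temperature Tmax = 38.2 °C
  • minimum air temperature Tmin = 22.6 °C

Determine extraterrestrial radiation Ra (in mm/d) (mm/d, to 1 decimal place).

10.5 mm/d

Tmean = 30.40 °C; √ΔT = 3.9497
Ra = ET₀ / [0.0023 × (Tmean+17.8) × √ΔT] = 4.59 / (0.0023 × 48.20 × 3.9497) = 10.483 mm/d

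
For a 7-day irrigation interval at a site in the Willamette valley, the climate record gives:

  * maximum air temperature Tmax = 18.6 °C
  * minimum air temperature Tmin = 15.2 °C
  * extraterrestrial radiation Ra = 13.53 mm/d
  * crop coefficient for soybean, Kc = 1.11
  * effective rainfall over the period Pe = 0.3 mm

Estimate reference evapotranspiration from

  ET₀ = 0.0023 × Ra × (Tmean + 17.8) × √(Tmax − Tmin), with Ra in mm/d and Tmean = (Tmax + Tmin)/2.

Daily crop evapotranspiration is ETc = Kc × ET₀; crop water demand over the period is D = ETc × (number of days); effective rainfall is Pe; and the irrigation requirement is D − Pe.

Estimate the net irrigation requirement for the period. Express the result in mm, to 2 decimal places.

Tmean = (18.6 + 15.2)/2 = 16.90 °C
ET₀ = 0.0023 × 13.53 × (16.90 + 17.8) × √3.4 = 0.0023 × 13.53 × 34.70 × 1.8439 = 1.9911 mm/d
ETc = Kc × ET₀ = 1.11 × 1.9911 = 2.2101 mm/d
Crop demand D = ETc × 7 d = 2.2101 × 7 = 15.471 mm
D − Pe = 15.471 − 0.3 = 15.171 mm

15.17 mm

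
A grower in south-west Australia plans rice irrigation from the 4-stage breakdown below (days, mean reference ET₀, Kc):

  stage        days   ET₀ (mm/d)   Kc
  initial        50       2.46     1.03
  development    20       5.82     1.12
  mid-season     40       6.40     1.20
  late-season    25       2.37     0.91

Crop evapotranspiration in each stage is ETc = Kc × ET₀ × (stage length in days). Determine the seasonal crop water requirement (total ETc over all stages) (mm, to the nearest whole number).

initial: 1.03 × 2.46 × 50 = 126.69 mm
development: 1.12 × 5.82 × 20 = 130.37 mm
mid-season: 1.20 × 6.40 × 40 = 307.20 mm
late-season: 0.91 × 2.37 × 25 = 53.92 mm
Seasonal total = 618.18 mm

618 mm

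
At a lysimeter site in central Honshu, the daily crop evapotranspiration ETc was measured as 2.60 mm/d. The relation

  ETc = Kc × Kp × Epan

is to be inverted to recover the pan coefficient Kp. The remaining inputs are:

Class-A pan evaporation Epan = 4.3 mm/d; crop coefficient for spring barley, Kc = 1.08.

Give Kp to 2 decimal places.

0.56

ETc = Kc × Kp × Epan  ⇒  Kp = ETc / (Kc × Epan)
Kp = 2.60 / (1.08 × 4.3) = 2.60 / 4.644 = 0.5599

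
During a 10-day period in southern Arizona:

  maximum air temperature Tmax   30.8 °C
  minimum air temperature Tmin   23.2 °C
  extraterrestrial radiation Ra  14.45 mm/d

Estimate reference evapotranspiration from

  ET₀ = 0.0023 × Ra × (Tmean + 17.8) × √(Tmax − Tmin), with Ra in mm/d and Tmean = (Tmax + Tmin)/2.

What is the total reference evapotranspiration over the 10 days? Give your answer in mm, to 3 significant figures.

41.0 mm

Tmean = (30.8 + 23.2)/2 = 27.00 °C
ET₀ = 0.0023 × 14.45 × (27.00 + 17.8) × √7.6 = 0.0023 × 14.45 × 44.80 × 2.7568 = 4.1047 mm/d
Over 10 days: 4.1047 × 10 = 41.047 mm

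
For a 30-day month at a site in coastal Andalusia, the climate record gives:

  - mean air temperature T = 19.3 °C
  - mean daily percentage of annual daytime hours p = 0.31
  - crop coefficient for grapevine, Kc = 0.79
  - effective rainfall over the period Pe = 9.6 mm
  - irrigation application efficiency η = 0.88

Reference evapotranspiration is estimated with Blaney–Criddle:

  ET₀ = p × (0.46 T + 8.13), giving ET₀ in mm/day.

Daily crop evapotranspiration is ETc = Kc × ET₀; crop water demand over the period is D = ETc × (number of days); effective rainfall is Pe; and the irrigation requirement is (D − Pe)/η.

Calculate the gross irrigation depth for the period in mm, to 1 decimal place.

ET₀ = 0.31 × (0.46 × 19.3 + 8.13) = 0.31 × 17.008 = 5.2725 mm/d
ETc = Kc × ET₀ = 0.79 × 5.2725 = 4.1653 mm/d
Crop demand D = ETc × 30 d = 4.1653 × 30 = 124.959 mm
D − Pe = 124.959 − 9.6 = 115.359 mm
Gross irrigation = 115.359 / 0.88 = 131.090 mm

131.1 mm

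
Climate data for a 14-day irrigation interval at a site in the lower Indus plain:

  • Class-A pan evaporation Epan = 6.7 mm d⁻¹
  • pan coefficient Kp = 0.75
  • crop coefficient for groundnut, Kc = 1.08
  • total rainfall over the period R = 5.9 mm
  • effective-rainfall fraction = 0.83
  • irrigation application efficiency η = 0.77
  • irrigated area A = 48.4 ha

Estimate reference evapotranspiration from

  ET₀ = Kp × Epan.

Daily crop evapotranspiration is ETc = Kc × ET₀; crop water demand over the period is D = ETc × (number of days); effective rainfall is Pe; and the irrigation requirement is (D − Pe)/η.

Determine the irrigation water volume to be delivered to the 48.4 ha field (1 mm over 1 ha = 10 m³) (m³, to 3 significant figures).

ET₀ = 0.75 × 6.7 = 5.0250 mm/d
ETc = Kc × ET₀ = 1.08 × 5.0250 = 5.4270 mm/d
Crop demand D = ETc × 14 d = 5.4270 × 14 = 75.978 mm
Pe = 0.83 × 5.9 = 4.897 mm
D − Pe = 75.978 − 4.897 = 71.081 mm
Gross irrigation = 71.081 / 0.77 = 92.313 mm
Volume = 92.313 mm × 48.4 ha × 10 = 44679.5 m³

44700 m³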